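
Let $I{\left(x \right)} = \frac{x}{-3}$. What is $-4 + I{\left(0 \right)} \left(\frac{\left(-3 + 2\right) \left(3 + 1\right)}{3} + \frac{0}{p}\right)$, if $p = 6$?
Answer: $-4$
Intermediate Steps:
$I{\left(x \right)} = - \frac{x}{3}$ ($I{\left(x \right)} = x \left(- \frac{1}{3}\right) = - \frac{x}{3}$)
$-4 + I{\left(0 \right)} \left(\frac{\left(-3 + 2\right) \left(3 + 1\right)}{3} + \frac{0}{p}\right) = -4 + \left(- \frac{1}{3}\right) 0 \left(\frac{\left(-3 + 2\right) \left(3 + 1\right)}{3} + \frac{0}{6}\right) = -4 + 0 \left(\left(-1\right) 4 \cdot \frac{1}{3} + 0 \cdot \frac{1}{6}\right) = -4 + 0 \left(\left(-4\right) \frac{1}{3} + 0\right) = -4 + 0 \left(- \frac{4}{3} + 0\right) = -4 + 0 \left(- \frac{4}{3}\right) = -4 + 0 = -4$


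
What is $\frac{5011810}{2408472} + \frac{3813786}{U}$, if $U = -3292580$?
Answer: $\frac{914548571851}{991260842220} \approx 0.92261$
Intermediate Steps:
$\frac{5011810}{2408472} + \frac{3813786}{U} = \frac{5011810}{2408472} + \frac{3813786}{-3292580} = 5011810 \cdot \frac{1}{2408472} + 3813786 \left(- \frac{1}{3292580}\right) = \frac{2505905}{1204236} - \frac{1906893}{1646290} = \frac{914548571851}{991260842220}$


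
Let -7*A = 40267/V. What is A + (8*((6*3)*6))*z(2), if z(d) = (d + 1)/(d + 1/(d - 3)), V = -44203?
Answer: 802059499/309421 ≈ 2592.1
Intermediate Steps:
z(d) = (1 + d)/(d + 1/(-3 + d))
A = 40267/309421 (A = -40267/(7*(-44203)) = -40267*(-1)/(7*44203) = -⅐*(-40267/44203) = 40267/309421 ≈ 0.13014)
A + (8*((6*3)*6))*z(2) = 40267/309421 + (8*((6*3)*6))*((-3 + 2² - 2*2)/(1 + 2² - 3*2)) = 40267/309421 + (8*(18*6))*((-3 + 4 - 4)/(1 + 4 - 6)) = 40267/309421 + (8*108)*(-3/(-1)) = 40267/309421 + 864*(-1*(-3)) = 40267/309421 + 864*3 = 40267/309421 + 2592 = 802059499/309421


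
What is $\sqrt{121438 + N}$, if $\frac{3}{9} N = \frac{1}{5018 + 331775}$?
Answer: $\frac{\sqrt{13774654639623241}}{336793} \approx 348.48$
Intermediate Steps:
$N = \frac{3}{336793}$ ($N = \frac{3}{5018 + 331775} = \frac{3}{336793} \approx 8.9075 \cdot 10^{-6}$)
$\sqrt{121438 + N} = \sqrt{121438 + \frac{3}{336793}} = \sqrt{\frac{40899468337}{336793}} = \frac{\sqrt{13774654639623241}}{336793}$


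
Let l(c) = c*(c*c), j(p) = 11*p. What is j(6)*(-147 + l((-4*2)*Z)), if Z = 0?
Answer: -9702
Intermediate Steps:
l(c) = c³ (l(c) = c*c² = c³)
j(6)*(-147 + l((-4*2)*Z)) = (11*6)*(-147 + (-4*2*0)³) = 66*(-147 + (-8*0)³) = 66*(-147 + 0³) = 66*(-147 + 0) = 66*(-147) = -9702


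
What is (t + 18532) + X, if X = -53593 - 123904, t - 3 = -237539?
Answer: -396501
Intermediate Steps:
t = -237536 (t = 3 - 237539 = -237536)
X = -177497
(t + 18532) + X = (-237536 + 18532) - 177497 = -219004 - 177497 = -396501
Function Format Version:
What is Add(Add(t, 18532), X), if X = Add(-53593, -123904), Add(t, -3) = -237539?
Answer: -396501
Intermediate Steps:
t = -237536 (t = Add(3, -237539) = -237536)
X = -177497
Add(Add(t, 18532), X) = Add(Add(-237536, 18532), -177497) = Add(-219004, -177497) = -396501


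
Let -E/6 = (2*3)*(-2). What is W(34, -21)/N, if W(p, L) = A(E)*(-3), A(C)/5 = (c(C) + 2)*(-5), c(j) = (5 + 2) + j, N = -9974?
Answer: -6075/9974 ≈ -0.60908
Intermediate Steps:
c(j) = 7 + j
E = 72 (E = -6*2*3*(-2) = -36*(-2) = -6*(-12) = 72)
A(C) = -225 - 25*C (A(C) = 5*(((7 + C) + 2)*(-5)) = 5*((9 + C)*(-5)) = 5*(-45 - 5*C) = -225 - 25*C)
W(p, L) = 6075 (W(p, L) = (-225 - 25*72)*(-3) = (-225 - 1800)*(-3) = -2025*(-3) = 6075)
W(34, -21)/N = 6075/(-9974) = 6075*(-1/9974) = -6075/9974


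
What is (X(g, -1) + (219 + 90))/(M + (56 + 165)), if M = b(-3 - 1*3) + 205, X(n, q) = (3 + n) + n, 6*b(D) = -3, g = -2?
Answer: 616/851 ≈ 0.72385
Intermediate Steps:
b(D) = -1/2 (b(D) = (1/6)*(-3) = -1/2)
X(n, q) = 3 + 2*n
M = 409/2 (M = -1/2 + 205 = 409/2 ≈ 204.50)
(X(g, -1) + (219 + 90))/(M + (56 + 165)) = ((3 + 2*(-2)) + (219 + 90))/(409/2 + (56 + 165)) = ((3 - 4) + 309)/(409/2 + 221) = (-1 + 309)/(851/2) = 308*(2/851) = 616/851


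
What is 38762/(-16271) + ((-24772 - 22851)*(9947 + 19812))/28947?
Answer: -23060592439861/470996637 ≈ -48961.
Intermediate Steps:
38762/(-16271) + ((-24772 - 22851)*(9947 + 19812))/28947 = 38762*(-1/16271) - 47623*29759*(1/28947) = -38762/16271 - 1417212857*1/28947 = -38762/16271 - 1417212857/28947 = -23060592439861/470996637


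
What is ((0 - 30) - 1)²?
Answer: 961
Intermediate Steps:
((0 - 30) - 1)² = (-30 - 1)² = (-31)² = 961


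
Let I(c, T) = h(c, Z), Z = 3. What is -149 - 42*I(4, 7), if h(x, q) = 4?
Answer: -317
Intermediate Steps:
I(c, T) = 4
-149 - 42*I(4, 7) = -149 - 42*4 = -149 - 168 = -317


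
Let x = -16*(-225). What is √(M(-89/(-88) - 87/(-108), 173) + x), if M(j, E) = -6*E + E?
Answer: √2735 ≈ 52.297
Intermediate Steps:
M(j, E) = -5*E
x = 3600
√(M(-89/(-88) - 87/(-108), 173) + x) = √(-5*173 + 3600) = √(-865 + 3600) = √2735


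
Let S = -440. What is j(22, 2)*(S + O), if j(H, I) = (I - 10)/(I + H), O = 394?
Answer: 46/3 ≈ 15.333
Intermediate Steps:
j(H, I) = (-10 + I)/(H + I)
j(22, 2)*(S + O) = ((-10 + 2)/(22 + 2))*(-440 + 394) = (-8/24)*(-46) = ((1/24)*(-8))*(-46) = -⅓*(-46) = 46/3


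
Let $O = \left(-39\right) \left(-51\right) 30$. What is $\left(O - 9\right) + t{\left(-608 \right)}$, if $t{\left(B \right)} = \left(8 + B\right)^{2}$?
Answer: $419661$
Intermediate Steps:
$O = 59670$ ($O = 1989 \cdot 30 = 59670$)
$\left(O - 9\right) + t{\left(-608 \right)} = \left(59670 - 9\right) + \left(8 - 608\right)^{2} = 59661 + \left(-600\right)^{2} = 59661 + 360000 = 419661$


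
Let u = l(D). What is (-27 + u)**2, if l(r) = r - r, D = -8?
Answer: 729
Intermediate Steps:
l(r) = 0
u = 0
(-27 + u)**2 = (-27 + 0)**2 = (-27)**2 = 729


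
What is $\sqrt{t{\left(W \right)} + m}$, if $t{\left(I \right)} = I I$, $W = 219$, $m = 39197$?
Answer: $\sqrt{87158} \approx 295.23$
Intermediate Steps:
$t{\left(I \right)} = I^{2}$
$\sqrt{t{\left(W \right)} + m} = \sqrt{219^{2} + 39197} = \sqrt{47961 + 39197} = \sqrt{87158}$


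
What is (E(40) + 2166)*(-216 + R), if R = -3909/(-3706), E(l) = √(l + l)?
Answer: -862703721/1853 - 1593174*√5/1853 ≈ -4.6749e+5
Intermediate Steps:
E(l) = √2*√l (E(l) = √(2*l) = √2*√l)
R = 3909/3706 (R = -3909*(-1/3706) = 3909/3706 ≈ 1.0548)
(E(40) + 2166)*(-216 + R) = (√2*√40 + 2166)*(-216 + 3909/3706) = (√2*(2*√10) + 2166)*(-796587/3706) = (4*√5 + 2166)*(-796587/3706) = (2166 + 4*√5)*(-796587/3706) = -862703721/1853 - 1593174*√5/1853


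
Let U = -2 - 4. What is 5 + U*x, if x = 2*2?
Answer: -19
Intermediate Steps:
U = -6
x = 4
5 + U*x = 5 - 6*4 = 5 - 24 = -19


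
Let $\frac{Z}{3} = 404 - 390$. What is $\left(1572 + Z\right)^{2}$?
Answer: $2604996$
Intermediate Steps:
$Z = 42$ ($Z = 3 \left(404 - 390\right) = 3 \cdot 14 = 42$)
$\left(1572 + Z\right)^{2} = \left(1572 + 42\right)^{2} = 1614^{2} = 2604996$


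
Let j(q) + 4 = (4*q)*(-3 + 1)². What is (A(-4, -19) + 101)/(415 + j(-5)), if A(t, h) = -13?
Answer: 88/331 ≈ 0.26586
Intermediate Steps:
j(q) = -4 + 16*q (j(q) = -4 + (4*q)*(-3 + 1)² = -4 + (4*q)*(-2)² = -4 + (4*q)*4 = -4 + 16*q)
(A(-4, -19) + 101)/(415 + j(-5)) = (-13 + 101)/(415 + (-4 + 16*(-5))) = 88/(415 + (-4 - 80)) = 88/(415 - 84) = 88/331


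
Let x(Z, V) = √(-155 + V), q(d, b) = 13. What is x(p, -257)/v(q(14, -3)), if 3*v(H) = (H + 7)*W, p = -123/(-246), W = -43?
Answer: -3*I*√103/430 ≈ -0.070806*I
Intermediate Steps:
p = ½ (p = -123*(-1/246) = ½ ≈ 0.50000)
v(H) = -301/3 - 43*H/3 (v(H) = ((H + 7)*(-43))/3 = ((7 + H)*(-43))/3 = (-301 - 43*H)/3 = -301/3 - 43*H/3)
x(p, -257)/v(q(14, -3)) = √(-155 - 257)/(-301/3 - 43/3*13) = √(-412)/(-301/3 - 559/3) = (2*I*√103)/(-860/3) = (2*I*√103)*(-3/860) = -3*I*√103/430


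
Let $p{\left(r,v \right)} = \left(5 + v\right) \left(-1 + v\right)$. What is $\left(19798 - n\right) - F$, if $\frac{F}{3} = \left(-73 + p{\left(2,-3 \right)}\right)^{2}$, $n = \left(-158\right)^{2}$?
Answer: $-24849$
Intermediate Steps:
$n = 24964$
$p{\left(r,v \right)} = \left(-1 + v\right) \left(5 + v\right)$
$F = 19683$ ($F = 3 \left(-73 + \left(-5 + \left(-3\right)^{2} + 4 \left(-3\right)\right)\right)^{2} = 3 \left(-73 - 8\right)^{2} = 3 \left(-81\right)^{2} = 3 \cdot 6561 = 19683$)
$\left(19798 - n\right) - F = \left(19798 - 24964\right) - 19683 = -5166 - 19683 = -24849$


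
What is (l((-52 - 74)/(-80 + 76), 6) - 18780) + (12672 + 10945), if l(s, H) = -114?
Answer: 4723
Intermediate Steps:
(l((-52 - 74)/(-80 + 76), 6) - 18780) + (12672 + 10945) = (-114 - 18780) + (12672 + 10945) = -18894 + 23617 = 4723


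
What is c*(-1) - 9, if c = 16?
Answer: -25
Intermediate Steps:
c*(-1) - 9 = 16*(-1) - 9 = -16 - 9 = -25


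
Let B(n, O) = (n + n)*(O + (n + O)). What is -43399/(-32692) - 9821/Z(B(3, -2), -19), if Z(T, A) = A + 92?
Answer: -317900005/2386516 ≈ -133.21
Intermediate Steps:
B(n, O) = 2*n*(n + 2*O) (B(n, O) = (2*n)*(O + (O + n)) = (2*n)*(n + 2*O) = 2*n*(n + 2*O))
Z(T, A) = 92 + A
-43399/(-32692) - 9821/Z(B(3, -2), -19) = -43399/(-32692) - 9821/(92 - 19) = -43399*(-1/32692) - 9821/73 = 43399/32692 - 9821*1/73 = 43399/32692 - 9821/73 = -317900005/2386516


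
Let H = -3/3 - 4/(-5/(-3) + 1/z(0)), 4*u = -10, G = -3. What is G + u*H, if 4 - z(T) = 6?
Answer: 113/14 ≈ 8.0714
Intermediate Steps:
z(T) = -2 (z(T) = 4 - 1*6 = 4 - 6 = -2)
u = -5/2 (u = (1/4)*(-10) = -5/2 ≈ -2.5000)
H = -31/7 (H = -3/3 - 4/(-5/(-3) + 1/(-2)) = -3*1/3 - 4/(-5*(-1/3) + 1*(-1/2)) = -1 - 4/(5/3 - 1/2) = -1 - 4/7/6 = -1 - 4*6/7 = -1 - 24/7 = -31/7 ≈ -4.4286)
G + u*H = -3 - 5/2*(-31/7) = -3 + 155/14 = 113/14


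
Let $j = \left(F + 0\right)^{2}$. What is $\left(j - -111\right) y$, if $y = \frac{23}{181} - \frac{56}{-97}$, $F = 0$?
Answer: $\frac{1372737}{17557} \approx 78.188$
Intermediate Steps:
$j = 0$ ($j = \left(0 + 0\right)^{2} = 0^{2} = 0$)
$y = \frac{12367}{17557}$ ($y = 23 \cdot \frac{1}{181} - - \frac{56}{97} = \frac{23}{181} + \frac{56}{97} = \frac{12367}{17557} \approx 0.70439$)
$\left(j - -111\right) y = \left(0 - -111\right) \frac{12367}{17557} = \left(0 + \left(-84 + 195\right)\right) \frac{12367}{17557} = \left(0 + 111\right) \frac{12367}{17557} = 111 \cdot \frac{12367}{17557} = \frac{1372737}{17557}$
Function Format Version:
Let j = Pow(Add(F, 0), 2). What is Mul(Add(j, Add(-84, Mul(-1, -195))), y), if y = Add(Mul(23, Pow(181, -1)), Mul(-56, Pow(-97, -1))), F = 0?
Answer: Rational(1372737, 17557) ≈ 78.188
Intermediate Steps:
j = 0 (j = Pow(Add(0, 0), 2) = Pow(0, 2) = 0)
y = Rational(12367, 17557) (y = Add(Mul(23, Rational(1, 181)), Mul(-56, Rational(-1, 97))) = Add(Rational(23, 181), Rational(56, 97)) = Rational(12367, 17557) ≈ 0.70439)
Mul(Add(j, Add(-84, Mul(-1, -195))), y) = Mul(Add(0, Add(-84, Mul(-1, -195))), Rational(12367, 17557)) = Mul(Add(0, Add(-84, 195)), Rational(12367, 17557)) = Mul(Add(0, 111), Rational(12367, 17557)) = Mul(111, Rational(12367, 17557)) = Rational(1372737, 17557)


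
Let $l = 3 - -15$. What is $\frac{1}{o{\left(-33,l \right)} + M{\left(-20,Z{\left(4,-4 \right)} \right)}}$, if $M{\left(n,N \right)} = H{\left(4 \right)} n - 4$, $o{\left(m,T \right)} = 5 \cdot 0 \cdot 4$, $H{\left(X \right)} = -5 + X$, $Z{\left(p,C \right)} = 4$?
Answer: $\frac{1}{16} \approx 0.0625$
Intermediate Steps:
$l = 18$ ($l = 3 + 15 = 18$)
$o{\left(m,T \right)} = 0$ ($o{\left(m,T \right)} = 0 \cdot 4 = 0$)
$M{\left(n,N \right)} = -4 - n$ ($M{\left(n,N \right)} = \left(-5 + 4\right) n - 4 = - n - 4 = -4 - n$)
$\frac{1}{o{\left(-33,l \right)} + M{\left(-20,Z{\left(4,-4 \right)} \right)}} = \frac{1}{0 - -16} = \frac{1}{0 + \left(-4 + 20\right)} = \frac{1}{0 + 16} = \frac{1}{16}$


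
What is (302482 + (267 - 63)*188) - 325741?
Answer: 15093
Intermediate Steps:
(302482 + (267 - 63)*188) - 325741 = (302482 + 204*188) - 325741 = (302482 + 38352) - 325741 = 340834 - 325741 = 15093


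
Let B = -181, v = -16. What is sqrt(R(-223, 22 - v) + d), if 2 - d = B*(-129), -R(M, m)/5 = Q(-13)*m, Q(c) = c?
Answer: I*sqrt(20877) ≈ 144.49*I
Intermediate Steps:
R(M, m) = 65*m (R(M, m) = -(-65)*m = 65*m)
d = -23347 (d = 2 - (-181)*(-129) = 2 - 1*23349 = 2 - 23349 = -23347)
sqrt(R(-223, 22 - v) + d) = sqrt(65*(22 - 1*(-16)) - 23347) = sqrt(65*(22 + 16) - 23347) = sqrt(65*38 - 23347) = sqrt(2470 - 23347) = sqrt(-20877) = I*sqrt(20877)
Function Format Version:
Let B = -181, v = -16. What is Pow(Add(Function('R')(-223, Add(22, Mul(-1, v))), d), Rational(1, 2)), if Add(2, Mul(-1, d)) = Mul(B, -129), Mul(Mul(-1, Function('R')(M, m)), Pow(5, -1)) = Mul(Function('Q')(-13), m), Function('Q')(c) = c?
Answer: Mul(I, Pow(20877, Rational(1, 2))) ≈ Mul(144.49, I)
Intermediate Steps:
Function('R')(M, m) = Mul(65, m) (Function('R')(M, m) = Mul(-5, Mul(-13, m)) = Mul(65, m))
d = -23347 (d = Add(2, Mul(-1, Mul(-181, -129))) = Add(2, Mul(-1, 23349)) = Add(2, -23349) = -23347)
Pow(Add(Function('R')(-223, Add(22, Mul(-1, v))), d), Rational(1, 2)) = Pow(Add(Mul(65, Add(22, Mul(-1, -16))), -23347), Rational(1, 2)) = Pow(Add(Mul(65, Add(22, 16)), -23347), Rational(1, 2)) = Pow(Add(Mul(65, 38), -23347), Rational(1, 2)) = Pow(Add(2470, -23347), Rational(1, 2)) = Pow(-20877, Rational(1, 2)) = Mul(I, Pow(20877, Rational(1, 2)))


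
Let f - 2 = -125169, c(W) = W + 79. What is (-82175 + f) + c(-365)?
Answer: -207628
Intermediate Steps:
c(W) = 79 + W
f = -125167 (f = 2 - 125169 = -125167)
(-82175 + f) + c(-365) = (-82175 - 125167) + (79 - 365) = -207342 - 286 = -207628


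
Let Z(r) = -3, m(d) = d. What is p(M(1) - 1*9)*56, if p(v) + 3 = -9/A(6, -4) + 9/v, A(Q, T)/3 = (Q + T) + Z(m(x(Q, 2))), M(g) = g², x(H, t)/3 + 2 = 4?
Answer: -63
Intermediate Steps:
x(H, t) = 6 (x(H, t) = -6 + 3*4 = -6 + 12 = 6)
A(Q, T) = -9 + 3*Q + 3*T (A(Q, T) = 3*((Q + T) - 3) = 3*(-3 + Q + T) = -9 + 3*Q + 3*T)
p(v) = 9/v (p(v) = -3 + (-9/(-9 + 3*6 + 3*(-4)) + 9/v) = -3 + (-9/(-9 + 18 - 12) + 9/v) = -3 + (-9/(-3) + 9/v) = -3 + (-9*(-⅓) + 9/v) = -3 + (3 + 9/v) = 9/v)
p(M(1) - 1*9)*56 = (9/(1² - 1*9))*56 = (9/(1 - 9))*56 = (9/(-8))*56 = (9*(-⅛))*56 = -9/8*56 = -63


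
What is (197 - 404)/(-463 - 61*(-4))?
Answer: 69/73 ≈ 0.94521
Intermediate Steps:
(197 - 404)/(-463 - 61*(-4)) = -207/(-463 + 244) = -207/(-219) = -207*(-1/219) = 69/73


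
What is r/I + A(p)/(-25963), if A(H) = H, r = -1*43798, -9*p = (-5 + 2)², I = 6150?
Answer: -568560662/79836225 ≈ -7.1216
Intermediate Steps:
p = -1 (p = -(-5 + 2)²/9 = -⅑*(-3)² = -⅑*9 = -1)
r = -43798
r/I + A(p)/(-25963) = -43798/6150 - 1/(-25963) = -43798*1/6150 - 1*(-1/25963) = -21899/3075 + 1/25963 = -568560662/79836225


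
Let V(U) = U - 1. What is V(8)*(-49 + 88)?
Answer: 273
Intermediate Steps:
V(U) = -1 + U
V(8)*(-49 + 88) = (-1 + 8)*(-49 + 88) = 7*39 = 273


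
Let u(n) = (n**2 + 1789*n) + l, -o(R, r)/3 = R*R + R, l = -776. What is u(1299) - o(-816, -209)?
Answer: 6005656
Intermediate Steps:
o(R, r) = -3*R - 3*R**2 (o(R, r) = -3*(R*R + R) = -3*(R**2 + R) = -3*(R + R**2) = -3*R - 3*R**2)
u(n) = -776 + n**2 + 1789*n (u(n) = (n**2 + 1789*n) - 776 = -776 + n**2 + 1789*n)
u(1299) - o(-816, -209) = (-776 + 1299**2 + 1789*1299) - (-3)*(-816)*(1 - 816) = (-776 + 1687401 + 2323911) - (-3)*(-816)*(-815) = 4010536 - 1*(-1995120) = 4010536 + 1995120 = 6005656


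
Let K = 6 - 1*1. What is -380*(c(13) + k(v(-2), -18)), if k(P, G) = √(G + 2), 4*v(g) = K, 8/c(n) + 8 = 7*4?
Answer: -152 - 1520*I ≈ -152.0 - 1520.0*I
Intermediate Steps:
c(n) = ⅖ (c(n) = 8/(-8 + 7*4) = 8/(-8 + 28) = 8/20 = 8*(1/20) = ⅖)
K = 5 (K = 6 - 1 = 5)
v(g) = 5/4 (v(g) = (¼)*5 = 5/4)
k(P, G) = √(2 + G)
-380*(c(13) + k(v(-2), -18)) = -380*(⅖ + √(2 - 18)) = -380*(⅖ + √(-16)) = -380*(⅖ + 4*I) = -152 - 1520*I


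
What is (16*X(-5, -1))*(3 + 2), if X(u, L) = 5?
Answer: 400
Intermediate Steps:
(16*X(-5, -1))*(3 + 2) = (16*5)*(3 + 2) = 80*5 = 400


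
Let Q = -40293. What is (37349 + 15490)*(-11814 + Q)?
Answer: -2753281773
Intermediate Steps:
(37349 + 15490)*(-11814 + Q) = (37349 + 15490)*(-11814 - 40293) = 52839*(-52107) = -2753281773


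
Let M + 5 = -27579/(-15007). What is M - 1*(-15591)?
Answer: 233926681/15007 ≈ 15588.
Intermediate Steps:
M = -47456/15007 (M = -5 - 27579/(-15007) = -5 - 27579*(-1/15007) = -5 + 27579/15007 = -47456/15007 ≈ -3.1623)
M - 1*(-15591) = -47456/15007 - 1*(-15591) = -47456/15007 + 15591 = 233926681/15007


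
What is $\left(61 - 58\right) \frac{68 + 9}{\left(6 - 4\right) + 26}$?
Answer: $\frac{33}{4} \approx 8.25$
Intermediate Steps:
$\left(61 - 58\right) \frac{68 + 9}{\left(6 - 4\right) + 26} = 3 \frac{77}{\left(6 - 4\right) + 26} = 3 \frac{77}{2 + 26} = 3 \cdot \frac{77}{28} = 3 \cdot 77 \cdot \frac{1}{28} = 3 \cdot \frac{11}{4} = \frac{33}{4}$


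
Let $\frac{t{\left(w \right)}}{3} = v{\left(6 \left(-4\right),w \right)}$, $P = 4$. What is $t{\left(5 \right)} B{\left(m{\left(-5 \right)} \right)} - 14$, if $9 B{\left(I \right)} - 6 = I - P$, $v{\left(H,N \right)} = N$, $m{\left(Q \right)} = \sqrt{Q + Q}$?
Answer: $- \frac{32}{3} + \frac{5 i \sqrt{10}}{3} \approx -10.667 + 5.2705 i$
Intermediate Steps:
$m{\left(Q \right)} = \sqrt{2} \sqrt{Q}$ ($m{\left(Q \right)} = \sqrt{2 Q} = \sqrt{2} \sqrt{Q}$)
$B{\left(I \right)} = \frac{2}{9} + \frac{I}{9}$ ($B{\left(I \right)} = \frac{2}{3} + \frac{I - 4}{9} = \frac{2}{3} + \frac{-4 + I}{9} = \frac{2}{3} + \left(- \frac{4}{9} + \frac{I}{9}\right) = \frac{2}{9} + \frac{I}{9}$)
$t{\left(w \right)} = 3 w$
$t{\left(5 \right)} B{\left(m{\left(-5 \right)} \right)} - 14 = 3 \cdot 5 \left(\frac{2}{9} + \frac{\sqrt{2} \sqrt{-5}}{9}\right) - 14 = 15 \left(\frac{2}{9} + \frac{\sqrt{2} i \sqrt{5}}{9}\right) - 14 = 15 \left(\frac{2}{9} + \frac{i \sqrt{10}}{9}\right) - 14 = \left(\frac{10}{3} + \frac{5 i \sqrt{10}}{3}\right) - 14 = - \frac{32}{3} + \frac{5 i \sqrt{10}}{3}$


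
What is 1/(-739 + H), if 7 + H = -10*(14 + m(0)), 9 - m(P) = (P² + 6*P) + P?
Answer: -1/976 ≈ -0.0010246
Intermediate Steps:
m(P) = 9 - P² - 7*P (m(P) = 9 - ((P² + 6*P) + P) = 9 - (P² + 7*P) = 9 + (-P² - 7*P) = 9 - P² - 7*P)
H = -237 (H = -7 - 10*(14 + (9 - 1*0² - 7*0)) = -7 - 10*(14 + (9 - 1*0 + 0)) = -7 - 10*(14 + (9 + 0 + 0)) = -7 - 10*(14 + 9) = -7 - 10*23 = -7 - 230 = -237)
1/(-739 + H) = 1/(-739 - 237) = 1/(-976) = -1/976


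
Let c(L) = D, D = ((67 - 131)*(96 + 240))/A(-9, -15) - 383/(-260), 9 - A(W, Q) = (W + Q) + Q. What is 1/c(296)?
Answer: -260/116097 ≈ -0.0022395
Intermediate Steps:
A(W, Q) = 9 - W - 2*Q (A(W, Q) = 9 - ((W + Q) + Q) = 9 - ((Q + W) + Q) = 9 - (W + 2*Q) = 9 + (-W - 2*Q) = 9 - W - 2*Q)
D = -116097/260 (D = ((67 - 131)*(96 + 240))/(9 - 1*(-9) - 2*(-15)) - 383/(-260) = (-64*336)/(9 + 9 + 30) - 383*(-1/260) = -21504/48 + 383/260 = -21504*1/48 + 383/260 = -448 + 383/260 = -116097/260 ≈ -446.53)
c(L) = -116097/260
1/c(296) = 1/(-116097/260) = -260/116097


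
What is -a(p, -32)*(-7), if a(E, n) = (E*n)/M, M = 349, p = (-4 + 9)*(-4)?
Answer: 4480/349 ≈ 12.837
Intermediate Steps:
p = -20 (p = 5*(-4) = -20)
a(E, n) = E*n/349 (a(E, n) = (E*n)/349 = (E*n)*(1/349) = E*n/349)
-a(p, -32)*(-7) = -(-20)*(-32)/349*(-7) = -1*640/349*(-7) = -640/349*(-7) = 4480/349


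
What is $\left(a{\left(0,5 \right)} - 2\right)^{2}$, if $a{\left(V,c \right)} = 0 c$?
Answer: $4$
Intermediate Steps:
$a{\left(V,c \right)} = 0$
$\left(a{\left(0,5 \right)} - 2\right)^{2} = \left(0 - 2\right)^{2} = \left(-2\right)^{2} = 4$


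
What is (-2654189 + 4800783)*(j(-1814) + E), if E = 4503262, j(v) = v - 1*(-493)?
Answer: 9663839538954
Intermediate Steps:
j(v) = 493 + v (j(v) = v + 493 = 493 + v)
(-2654189 + 4800783)*(j(-1814) + E) = (-2654189 + 4800783)*((493 - 1814) + 4503262) = 2146594*(-1321 + 4503262) = 2146594*4501941 = 9663839538954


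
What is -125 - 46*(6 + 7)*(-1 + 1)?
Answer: -125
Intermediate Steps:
-125 - 46*(6 + 7)*(-1 + 1) = -125 - 598*0 = -125 - 46*0 = -125 + 0 = -125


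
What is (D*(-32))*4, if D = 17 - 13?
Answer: -512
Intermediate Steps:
D = 4
(D*(-32))*4 = (4*(-32))*4 = -128*4 = -512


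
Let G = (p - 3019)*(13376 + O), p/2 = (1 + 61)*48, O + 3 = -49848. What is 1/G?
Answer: -1/106981175 ≈ -9.3474e-9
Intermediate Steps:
O = -49851 (O = -3 - 49848 = -49851)
p = 5952 (p = 2*((1 + 61)*48) = 2*(62*48) = 2*2976 = 5952)
G = -106981175 (G = (5952 - 3019)*(13376 - 49851) = 2933*(-36475) = -106981175)
1/G = 1/(-106981175) = -1/106981175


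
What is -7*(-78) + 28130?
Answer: 28676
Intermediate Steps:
-7*(-78) + 28130 = 546 + 28130 = 28676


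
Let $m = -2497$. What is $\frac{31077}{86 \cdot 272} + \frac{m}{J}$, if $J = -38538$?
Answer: $\frac{628027625}{450740448} \approx 1.3933$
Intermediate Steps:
$\frac{31077}{86 \cdot 272} + \frac{m}{J} = \frac{31077}{86 \cdot 272} - \frac{2497}{-38538} = \frac{31077}{23392} - - \frac{2497}{38538} = 31077 \cdot \frac{1}{23392} + \frac{2497}{38538} = \frac{31077}{23392} + \frac{2497}{38538} = \frac{628027625}{450740448}$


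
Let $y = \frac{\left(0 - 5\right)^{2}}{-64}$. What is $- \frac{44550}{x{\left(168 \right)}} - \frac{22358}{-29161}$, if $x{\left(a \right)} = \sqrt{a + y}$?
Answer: $\frac{22358}{29161} - \frac{356400 \sqrt{10727}}{10727} \approx -3440.3$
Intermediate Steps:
$y = - \frac{25}{64}$ ($y = \left(-5\right)^{2} \left(- \frac{1}{64}\right) = 25 \left(- \frac{1}{64}\right) = - \frac{25}{64} \approx -0.39063$)
$x{\left(a \right)} = \sqrt{- \frac{25}{64} + a}$ ($x{\left(a \right)} = \sqrt{a - \frac{25}{64}} = \sqrt{- \frac{25}{64} + a}$)
$- \frac{44550}{x{\left(168 \right)}} - \frac{22358}{-29161} = - \frac{44550}{\frac{1}{8} \sqrt{-25 + 64 \cdot 168}} - \frac{22358}{-29161} = - \frac{44550}{\frac{1}{8} \sqrt{-25 + 10752}} - - \frac{22358}{29161} = - \frac{44550}{\frac{1}{8} \sqrt{10727}} + \frac{22358}{29161} = - 44550 \frac{8 \sqrt{10727}}{10727} + \frac{22358}{29161} = - \frac{356400 \sqrt{10727}}{10727} + \frac{22358}{29161} = \frac{22358}{29161} - \frac{356400 \sqrt{10727}}{10727}$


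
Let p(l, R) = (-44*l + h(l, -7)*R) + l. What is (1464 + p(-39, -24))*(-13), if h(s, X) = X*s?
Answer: 44343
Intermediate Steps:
p(l, R) = -43*l - 7*R*l (p(l, R) = (-44*l + (-7*l)*R) + l = (-44*l - 7*R*l) + l = -43*l - 7*R*l)
(1464 + p(-39, -24))*(-13) = (1464 - 39*(-43 - 7*(-24)))*(-13) = (1464 - 39*(-43 + 168))*(-13) = (1464 - 39*125)*(-13) = (1464 - 4875)*(-13) = -3411*(-13) = 44343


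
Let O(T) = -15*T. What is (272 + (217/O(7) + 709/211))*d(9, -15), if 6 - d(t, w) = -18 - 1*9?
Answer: 9514714/1055 ≈ 9018.7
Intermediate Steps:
d(t, w) = 33 (d(t, w) = 6 - (-18 - 1*9) = 6 - (-18 - 9) = 6 - 1*(-27) = 6 + 27 = 33)
(272 + (217/O(7) + 709/211))*d(9, -15) = (272 + (217/((-15*7)) + 709/211))*33 = (272 + (217/(-105) + 709*(1/211)))*33 = (272 + (217*(-1/105) + 709/211))*33 = (272 + (-31/15 + 709/211))*33 = (272 + 4094/3165)*33 = (864974/3165)*33 = 9514714/1055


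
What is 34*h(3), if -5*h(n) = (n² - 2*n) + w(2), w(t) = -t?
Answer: -34/5 ≈ -6.8000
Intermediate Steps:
h(n) = ⅖ - n²/5 + 2*n/5 (h(n) = -((n² - 2*n) - 1*2)/5 = -((n² - 2*n) - 2)/5 = -(-2 + n² - 2*n)/5 = ⅖ - n²/5 + 2*n/5)
34*h(3) = 34*(⅖ - ⅕*3² + (⅖)*3) = 34*(⅖ - ⅕*9 + 6/5) = 34*(⅖ - 9/5 + 6/5) = 34*(-⅕) = -34/5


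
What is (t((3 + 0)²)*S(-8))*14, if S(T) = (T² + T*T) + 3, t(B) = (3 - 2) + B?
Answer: 18340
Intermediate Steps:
t(B) = 1 + B
S(T) = 3 + 2*T² (S(T) = (T² + T²) + 3 = 2*T² + 3 = 3 + 2*T²)
(t((3 + 0)²)*S(-8))*14 = ((1 + (3 + 0)²)*(3 + 2*(-8)²))*14 = ((1 + 3²)*(3 + 2*64))*14 = ((1 + 9)*(3 + 128))*14 = (10*131)*14 = 1310*14 = 18340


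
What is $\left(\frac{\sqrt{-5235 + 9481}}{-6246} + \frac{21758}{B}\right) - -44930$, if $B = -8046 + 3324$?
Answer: $\frac{106068851}{2361} - \frac{\sqrt{4246}}{6246} \approx 44925.0$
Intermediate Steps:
$B = -4722$
$\left(\frac{\sqrt{-5235 + 9481}}{-6246} + \frac{21758}{B}\right) - -44930 = \left(\frac{\sqrt{-5235 + 9481}}{-6246} + \frac{21758}{-4722}\right) - -44930 = \left(\sqrt{4246} \left(- \frac{1}{6246}\right) + 21758 \left(- \frac{1}{4722}\right)\right) + 44930 = \left(- \frac{\sqrt{4246}}{6246} - \frac{10879}{2361}\right) + 44930 = \left(- \frac{10879}{2361} - \frac{\sqrt{4246}}{6246}\right) + 44930 = \frac{106068851}{2361} - \frac{\sqrt{4246}}{6246}$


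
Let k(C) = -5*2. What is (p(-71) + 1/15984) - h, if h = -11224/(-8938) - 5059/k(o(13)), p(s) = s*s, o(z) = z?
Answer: 1619319074353/357162480 ≈ 4533.8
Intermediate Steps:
k(C) = -10
p(s) = s²
h = 22664791/44690 (h = -11224/(-8938) - 5059/(-10) = -11224*(-1/8938) - 5059*(-⅒) = 5612/4469 + 5059/10 = 22664791/44690 ≈ 507.16)
(p(-71) + 1/15984) - h = ((-71)² + 1/15984) - 1*22664791/44690 = (5041 + 1/15984) - 22664791/44690 = 80575345/15984 - 22664791/44690 = 1619319074353/357162480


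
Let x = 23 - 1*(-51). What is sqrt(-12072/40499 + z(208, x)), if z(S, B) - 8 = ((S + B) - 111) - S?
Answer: I*sqrt(48053804957)/40499 ≈ 5.4128*I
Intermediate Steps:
x = 74 (x = 23 + 51 = 74)
z(S, B) = -103 + B (z(S, B) = 8 + (((S + B) - 111) - S) = 8 + (((B + S) - 111) - S) = 8 + ((-111 + B + S) - S) = 8 + (-111 + B) = -103 + B)
sqrt(-12072/40499 + z(208, x)) = sqrt(-12072/40499 + (-103 + 74)) = sqrt(-12072*1/40499 - 29) = sqrt(-12072/40499 - 29) = sqrt(-1186543/40499) = I*sqrt(48053804957)/40499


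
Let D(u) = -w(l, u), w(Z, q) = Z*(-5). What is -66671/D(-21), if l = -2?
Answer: 66671/10 ≈ 6667.1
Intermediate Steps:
w(Z, q) = -5*Z
D(u) = -10 (D(u) = -(-5)*(-2) = -1*10 = -10)
-66671/D(-21) = -66671/(-10) = -66671*(-⅒) = 66671/10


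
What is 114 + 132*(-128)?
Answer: -16782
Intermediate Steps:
114 + 132*(-128) = 114 - 16896 = -16782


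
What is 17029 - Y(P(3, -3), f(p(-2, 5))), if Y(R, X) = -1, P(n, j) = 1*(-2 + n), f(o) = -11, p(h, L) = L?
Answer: 17030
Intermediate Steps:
P(n, j) = -2 + n
17029 - Y(P(3, -3), f(p(-2, 5))) = 17029 - 1*(-1) = 17029 + 1 = 17030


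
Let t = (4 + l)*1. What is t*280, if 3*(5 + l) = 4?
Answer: 280/3 ≈ 93.333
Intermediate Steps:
l = -11/3 (l = -5 + (⅓)*4 = -5 + 4/3 = -11/3 ≈ -3.6667)
t = ⅓ (t = (4 - 11/3)*1 = (⅓)*1 = ⅓ ≈ 0.33333)
t*280 = (⅓)*280 = 280/3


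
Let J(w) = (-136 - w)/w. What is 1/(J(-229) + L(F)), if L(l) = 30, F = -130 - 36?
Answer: 229/6777 ≈ 0.033791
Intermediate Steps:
J(w) = (-136 - w)/w
F = -166
1/(J(-229) + L(F)) = 1/((-136 - 1*(-229))/(-229) + 30) = 1/(-(-136 + 229)/229 + 30) = 1/(-1/229*93 + 30) = 1/(-93/229 + 30) = 1/(6777/229) = 229/6777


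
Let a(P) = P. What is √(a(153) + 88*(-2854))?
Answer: I*√250999 ≈ 501.0*I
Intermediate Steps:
√(a(153) + 88*(-2854)) = √(153 + 88*(-2854)) = √(153 - 251152) = √(-250999) = I*√250999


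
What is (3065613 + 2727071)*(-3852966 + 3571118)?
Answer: -1632656400032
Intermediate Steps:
(3065613 + 2727071)*(-3852966 + 3571118) = 5792684*(-281848) = -1632656400032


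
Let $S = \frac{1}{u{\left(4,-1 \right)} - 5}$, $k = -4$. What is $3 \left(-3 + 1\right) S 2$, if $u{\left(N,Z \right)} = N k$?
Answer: $\frac{4}{7} \approx 0.57143$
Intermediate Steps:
$u{\left(N,Z \right)} = - 4 N$ ($u{\left(N,Z \right)} = N \left(-4\right) = - 4 N$)
$S = - \frac{1}{21}$ ($S = \frac{1}{\left(-4\right) 4 - 5} = \frac{1}{-16 - 5} = \frac{1}{-21} = - \frac{1}{21} \approx -0.047619$)
$3 \left(-3 + 1\right) S 2 = 3 \left(-3 + 1\right) \left(- \frac{1}{21}\right) 2 = 3 \left(\left(-2\right) \left(- \frac{1}{21}\right)\right) 2 = 3 \cdot \frac{2}{21} \cdot 2 = \frac{2}{7} \cdot 2 = \frac{4}{7}$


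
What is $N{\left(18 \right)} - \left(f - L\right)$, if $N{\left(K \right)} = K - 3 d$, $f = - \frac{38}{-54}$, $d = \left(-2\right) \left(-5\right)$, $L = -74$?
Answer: $- \frac{2341}{27} \approx -86.704$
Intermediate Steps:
$d = 10$
$f = \frac{19}{27}$ ($f = \left(-38\right) \left(- \frac{1}{54}\right) = \frac{19}{27} \approx 0.7037$)
$N{\left(K \right)} = -30 + K$ ($N{\left(K \right)} = K - 30 = -30 + K$)
$N{\left(18 \right)} - \left(f - L\right) = \left(-30 + 18\right) - \left(\frac{19}{27} - -74\right) = -12 - \left(\frac{19}{27} + 74\right) = -12 - \frac{2017}{27} = - \frac{2341}{27}$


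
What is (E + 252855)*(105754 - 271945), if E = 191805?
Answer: -73898490060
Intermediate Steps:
(E + 252855)*(105754 - 271945) = (191805 + 252855)*(105754 - 271945) = 444660*(-166191) = -73898490060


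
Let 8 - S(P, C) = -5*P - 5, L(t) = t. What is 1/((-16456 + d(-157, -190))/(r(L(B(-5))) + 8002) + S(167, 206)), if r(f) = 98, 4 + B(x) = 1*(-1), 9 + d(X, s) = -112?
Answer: 8100/6852223 ≈ 0.0011821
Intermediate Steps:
d(X, s) = -121 (d(X, s) = -9 - 112 = -121)
B(x) = -5 (B(x) = -4 + 1*(-1) = -4 - 1 = -5)
S(P, C) = 13 + 5*P (S(P, C) = 8 - (-5*P - 5) = 8 - (-5 - 5*P) = 8 + (5 + 5*P) = 13 + 5*P)
1/((-16456 + d(-157, -190))/(r(L(B(-5))) + 8002) + S(167, 206)) = 1/((-16456 - 121)/(98 + 8002) + (13 + 5*167)) = 1/(-16577/8100 + (13 + 835)) = 1/(-16577*1/8100 + 848) = 1/(-16577/8100 + 848) = 1/(6852223/8100) = 8100/6852223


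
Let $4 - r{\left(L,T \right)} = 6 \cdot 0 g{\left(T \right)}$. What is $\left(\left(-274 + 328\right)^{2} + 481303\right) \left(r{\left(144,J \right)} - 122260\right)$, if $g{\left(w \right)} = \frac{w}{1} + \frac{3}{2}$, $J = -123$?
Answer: $-59198678064$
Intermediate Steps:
$g{\left(w \right)} = \frac{3}{2} + w$ ($g{\left(w \right)} = w 1 + 3 \cdot \frac{1}{2} = w + \frac{3}{2} = \frac{3}{2} + w$)
$r{\left(L,T \right)} = 4$ ($r{\left(L,T \right)} = 4 - 6 \cdot 0 \left(\frac{3}{2} + T\right) = 4 - 0 \left(\frac{3}{2} + T\right) = 4 - 0 = 4 + 0 = 4$)
$\left(\left(-274 + 328\right)^{2} + 481303\right) \left(r{\left(144,J \right)} - 122260\right) = \left(\left(-274 + 328\right)^{2} + 481303\right) \left(4 - 122260\right) = \left(54^{2} + 481303\right) \left(-122256\right) = \left(2916 + 481303\right) \left(-122256\right) = 484219 \left(-122256\right) = -59198678064$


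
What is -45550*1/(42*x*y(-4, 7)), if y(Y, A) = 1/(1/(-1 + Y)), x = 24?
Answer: 4555/504 ≈ 9.0377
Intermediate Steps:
y(Y, A) = -1 + Y
-45550*1/(42*x*y(-4, 7)) = -45550*1/(1008*(-1 - 4)) = -45550/((42*(-5))*24) = -45550/((-210*24)) = -45550/(-5040) = -45550*(-1/5040) = 4555/504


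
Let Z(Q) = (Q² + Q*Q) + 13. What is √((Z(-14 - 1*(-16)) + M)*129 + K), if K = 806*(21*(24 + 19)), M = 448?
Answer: 3*√87591 ≈ 887.87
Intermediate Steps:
Z(Q) = 13 + 2*Q² (Z(Q) = (Q² + Q²) + 13 = 2*Q² + 13 = 13 + 2*Q²)
K = 727818 (K = 806*(21*43) = 806*903 = 727818)
√((Z(-14 - 1*(-16)) + M)*129 + K) = √(((13 + 2*(-14 - 1*(-16))²) + 448)*129 + 727818) = √(((13 + 2*(-14 + 16)²) + 448)*129 + 727818) = √(((13 + 2*2²) + 448)*129 + 727818) = √(((13 + 2*4) + 448)*129 + 727818) = √(((13 + 8) + 448)*129 + 727818) = √((21 + 448)*129 + 727818) = √(469*129 + 727818) = √(60501 + 727818) = √788319 = 3*√87591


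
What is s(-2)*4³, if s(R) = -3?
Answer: -192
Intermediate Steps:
s(-2)*4³ = -3*4³ = -3*64 = -192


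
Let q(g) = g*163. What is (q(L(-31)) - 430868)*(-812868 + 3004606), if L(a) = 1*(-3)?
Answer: -945421528466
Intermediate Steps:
L(a) = -3
q(g) = 163*g
(q(L(-31)) - 430868)*(-812868 + 3004606) = (163*(-3) - 430868)*(-812868 + 3004606) = (-489 - 430868)*2191738 = -431357*2191738 = -945421528466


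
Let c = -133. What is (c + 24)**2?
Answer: 11881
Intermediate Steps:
(c + 24)**2 = (-133 + 24)**2 = (-109)**2 = 11881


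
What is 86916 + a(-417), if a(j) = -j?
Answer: 87333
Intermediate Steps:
86916 + a(-417) = 86916 - 1*(-417) = 86916 + 417 = 87333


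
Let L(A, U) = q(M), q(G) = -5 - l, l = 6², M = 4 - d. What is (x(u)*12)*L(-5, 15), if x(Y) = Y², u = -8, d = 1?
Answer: -31488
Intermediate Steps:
M = 3 (M = 4 - 1*1 = 4 - 1 = 3)
l = 36
q(G) = -41 (q(G) = -5 - 1*36 = -5 - 36 = -41)
L(A, U) = -41
(x(u)*12)*L(-5, 15) = ((-8)²*12)*(-41) = (64*12)*(-41) = 768*(-41) = -31488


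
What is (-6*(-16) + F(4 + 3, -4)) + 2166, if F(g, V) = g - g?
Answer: 2262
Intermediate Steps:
F(g, V) = 0
(-6*(-16) + F(4 + 3, -4)) + 2166 = (-6*(-16) + 0) + 2166 = (96 + 0) + 2166 = 96 + 2166 = 2262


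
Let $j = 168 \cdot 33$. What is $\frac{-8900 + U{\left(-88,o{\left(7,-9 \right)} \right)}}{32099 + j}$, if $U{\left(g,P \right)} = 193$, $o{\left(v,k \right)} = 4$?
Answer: $- \frac{8707}{37643} \approx -0.2313$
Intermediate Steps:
$j = 5544$
$\frac{-8900 + U{\left(-88,o{\left(7,-9 \right)} \right)}}{32099 + j} = \frac{-8900 + 193}{32099 + 5544} = - \frac{8707}{37643}$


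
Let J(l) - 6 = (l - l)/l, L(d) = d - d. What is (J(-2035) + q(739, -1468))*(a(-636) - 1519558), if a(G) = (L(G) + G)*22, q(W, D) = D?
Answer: 2242050100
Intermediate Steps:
L(d) = 0
J(l) = 6 (J(l) = 6 + (l - l)/l = 6 + 0/l = 6 + 0 = 6)
a(G) = 22*G (a(G) = (0 + G)*22 = G*22 = 22*G)
(J(-2035) + q(739, -1468))*(a(-636) - 1519558) = (6 - 1468)*(22*(-636) - 1519558) = -1462*(-13992 - 1519558) = -1462*(-1533550) = 2242050100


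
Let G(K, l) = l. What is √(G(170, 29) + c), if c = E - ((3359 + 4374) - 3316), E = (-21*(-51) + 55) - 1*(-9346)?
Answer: 78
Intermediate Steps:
E = 10472 (E = (1071 + 55) + 9346 = 1126 + 9346 = 10472)
c = 6055 (c = 10472 - ((3359 + 4374) - 3316) = 10472 - (7733 - 3316) = 10472 - 1*4417 = 10472 - 4417 = 6055)
√(G(170, 29) + c) = √(29 + 6055) = √6084 = 78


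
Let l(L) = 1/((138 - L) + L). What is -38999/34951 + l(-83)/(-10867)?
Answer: -58484729305/52414127346 ≈ -1.1158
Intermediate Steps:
l(L) = 1/138
-38999/34951 + l(-83)/(-10867) = -38999/34951 + (1/138)/(-10867) = -38999*1/34951 + (1/138)*(-1/10867) = -38999/34951 - 1/1499646 = -58484729305/52414127346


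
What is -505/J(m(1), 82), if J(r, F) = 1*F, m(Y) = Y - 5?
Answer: -505/82 ≈ -6.1585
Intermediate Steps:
m(Y) = -5 + Y
J(r, F) = F
-505/J(m(1), 82) = -505/82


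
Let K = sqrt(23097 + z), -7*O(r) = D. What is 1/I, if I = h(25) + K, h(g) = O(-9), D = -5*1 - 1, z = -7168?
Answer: -42/780485 + 49*sqrt(15929)/780485 ≈ 0.0078698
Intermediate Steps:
D = -6 (D = -5 - 1 = -6)
O(r) = 6/7 (O(r) = -1/7*(-6) = 6/7)
K = sqrt(15929) (K = sqrt(23097 - 7168) = sqrt(15929) ≈ 126.21)
h(g) = 6/7
I = 6/7 + sqrt(15929) ≈ 127.07
1/I = 1/(6/7 + sqrt(15929))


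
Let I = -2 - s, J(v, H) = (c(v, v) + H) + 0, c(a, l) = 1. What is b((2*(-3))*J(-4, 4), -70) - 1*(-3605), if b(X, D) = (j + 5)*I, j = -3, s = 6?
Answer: 3589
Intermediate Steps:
J(v, H) = 1 + H (J(v, H) = (1 + H) + 0 = 1 + H)
I = -8 (I = -2 - 1*6 = -2 - 6 = -8)
b(X, D) = -16 (b(X, D) = (-3 + 5)*(-8) = 2*(-8) = -16)
b((2*(-3))*J(-4, 4), -70) - 1*(-3605) = -16 - 1*(-3605) = -16 + 3605 = 3589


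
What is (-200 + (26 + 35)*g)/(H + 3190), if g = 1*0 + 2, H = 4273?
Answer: -78/7463 ≈ -0.010452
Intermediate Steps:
g = 2 (g = 0 + 2 = 2)
(-200 + (26 + 35)*g)/(H + 3190) = (-200 + (26 + 35)*2)/(4273 + 3190) = (-200 + 61*2)/7463 = (-200 + 122)*(1/7463) = -78*1/7463 = -78/7463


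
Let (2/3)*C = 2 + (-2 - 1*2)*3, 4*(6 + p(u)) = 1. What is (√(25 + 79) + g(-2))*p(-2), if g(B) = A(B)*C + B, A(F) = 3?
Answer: 1081/4 - 23*√26/2 ≈ 211.61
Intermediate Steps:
p(u) = -23/4 (p(u) = -6 + (¼)*1 = -6 + ¼ = -23/4)
C = -15 (C = 3*(2 + (-2 - 1*2)*3)/2 = 3*(2 + (-2 - 2)*3)/2 = 3*(2 - 4*3)/2 = 3*(2 - 12)/2 = (3/2)*(-10) = -15)
g(B) = -45 + B (g(B) = 3*(-15) + B = -45 + B)
(√(25 + 79) + g(-2))*p(-2) = (√(25 + 79) + (-45 - 2))*(-23/4) = (√104 - 47)*(-23/4) = (2*√26 - 47)*(-23/4) = (-47 + 2*√26)*(-23/4) = 1081/4 - 23*√26/2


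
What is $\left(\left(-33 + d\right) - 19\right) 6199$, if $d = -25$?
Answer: $-477323$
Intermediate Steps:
$\left(\left(-33 + d\right) - 19\right) 6199 = \left(\left(-33 - 25\right) - 19\right) 6199 = \left(-58 - 19\right) 6199 = \left(-77\right) 6199 = -477323$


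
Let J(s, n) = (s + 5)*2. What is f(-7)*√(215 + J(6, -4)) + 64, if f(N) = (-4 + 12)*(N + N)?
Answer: 64 - 112*√237 ≈ -1660.2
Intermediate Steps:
f(N) = 16*N (f(N) = 8*(2*N) = 16*N)
J(s, n) = 10 + 2*s (J(s, n) = (5 + s)*2 = 10 + 2*s)
f(-7)*√(215 + J(6, -4)) + 64 = (16*(-7))*√(215 + (10 + 2*6)) + 64 = -112*√(215 + (10 + 12)) + 64 = -112*√(215 + 22) + 64 = -112*√237 + 64 = 64 - 112*√237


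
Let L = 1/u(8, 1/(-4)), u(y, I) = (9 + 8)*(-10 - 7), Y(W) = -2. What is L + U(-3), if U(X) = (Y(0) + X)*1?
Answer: -1446/289 ≈ -5.0035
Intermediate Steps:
u(y, I) = -289 (u(y, I) = 17*(-17) = -289)
U(X) = -2 + X (U(X) = (-2 + X)*1 = -2 + X)
L = -1/289 (L = 1/(-289) = -1/289 ≈ -0.0034602)
L + U(-3) = -1/289 + (-2 - 3) = -1/289 - 5 = -1446/289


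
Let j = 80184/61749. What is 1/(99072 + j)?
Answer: 20583/2039225704 ≈ 1.0094e-5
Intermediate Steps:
j = 26728/20583 (j = 80184*(1/61749) = 26728/20583 ≈ 1.2985)
1/(99072 + j) = 1/(99072 + 26728/20583) = 1/(2039225704/20583) = 20583/2039225704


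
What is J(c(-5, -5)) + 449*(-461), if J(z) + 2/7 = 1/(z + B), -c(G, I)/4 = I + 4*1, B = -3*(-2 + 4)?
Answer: -2897857/14 ≈ -2.0699e+5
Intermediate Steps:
B = -6 (B = -3*2 = -6)
c(G, I) = -16 - 4*I (c(G, I) = -4*(I + 4*1) = -4*(I + 4) = -4*(4 + I) = -16 - 4*I)
J(z) = -2/7 + 1/(-6 + z) (J(z) = -2/7 + 1/(z - 6) = -2/7 + 1/(-6 + z))
J(c(-5, -5)) + 449*(-461) = (19 - 2*(-16 - 4*(-5)))/(7*(-6 + (-16 - 4*(-5)))) + 449*(-461) = (19 - 2*(-16 + 20))/(7*(-6 + (-16 + 20))) - 206989 = (19 - 2*4)/(7*(-6 + 4)) - 206989 = (⅐)*(19 - 8)/(-2) - 206989 = (⅐)*(-½)*11 - 206989 = -11/14 - 206989 = -2897857/14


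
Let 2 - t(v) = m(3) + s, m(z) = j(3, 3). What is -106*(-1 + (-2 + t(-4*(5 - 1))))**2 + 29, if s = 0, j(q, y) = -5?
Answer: -1667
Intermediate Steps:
m(z) = -5
t(v) = 7 (t(v) = 2 - (-5 + 0) = 2 - 1*(-5) = 2 + 5 = 7)
-106*(-1 + (-2 + t(-4*(5 - 1))))**2 + 29 = -106*(-1 + (-2 + 7))**2 + 29 = -106*(-1 + 5)**2 + 29 = -106*4**2 + 29 = -106*16 + 29 = -1696 + 29 = -1667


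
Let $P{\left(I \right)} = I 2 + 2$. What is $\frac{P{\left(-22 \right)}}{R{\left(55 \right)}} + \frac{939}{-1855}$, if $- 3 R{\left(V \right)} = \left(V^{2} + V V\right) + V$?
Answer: $- \frac{366591}{754985} \approx -0.48556$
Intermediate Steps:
$R{\left(V \right)} = - \frac{2 V^{2}}{3} - \frac{V}{3}$ ($R{\left(V \right)} = - \frac{\left(V^{2} + V V\right) + V}{3} = - \frac{\left(V^{2} + V^{2}\right) + V}{3} = - \frac{2 V^{2} + V}{3} = - \frac{V + 2 V^{2}}{3} = - \frac{2 V^{2}}{3} - \frac{V}{3}$)
$P{\left(I \right)} = 2 + 2 I$ ($P{\left(I \right)} = 2 I + 2 = 2 + 2 I$)
$\frac{P{\left(-22 \right)}}{R{\left(55 \right)}} + \frac{939}{-1855} = \frac{2 + 2 \left(-22\right)}{\left(- \frac{1}{3}\right) 55 \left(1 + 2 \cdot 55\right)} + \frac{939}{-1855} = \frac{2 - 44}{\left(- \frac{1}{3}\right) 55 \left(1 + 110\right)} + 939 \left(- \frac{1}{1855}\right) = - \frac{42}{\left(- \frac{1}{3}\right) 55 \cdot 111} - \frac{939}{1855} = - \frac{42}{-2035} - \frac{939}{1855} = \left(-42\right) \left(- \frac{1}{2035}\right) - \frac{939}{1855} = \frac{42}{2035} - \frac{939}{1855} = - \frac{366591}{754985}$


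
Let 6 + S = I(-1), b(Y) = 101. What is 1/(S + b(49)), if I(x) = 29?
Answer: 1/124 ≈ 0.0080645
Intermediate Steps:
S = 23 (S = -6 + 29 = 23)
1/(S + b(49)) = 1/(23 + 101) = 1/124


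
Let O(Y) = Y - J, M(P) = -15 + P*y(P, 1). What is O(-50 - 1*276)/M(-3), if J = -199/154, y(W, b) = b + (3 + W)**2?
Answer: 50005/2772 ≈ 18.039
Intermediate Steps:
J = -199/154 (J = -199*1/154 = -199/154 ≈ -1.2922)
M(P) = -15 + P*(1 + (3 + P)**2)
O(Y) = 199/154 + Y (O(Y) = Y - 1*(-199/154) = Y + 199/154 = 199/154 + Y)
O(-50 - 1*276)/M(-3) = (199/154 + (-50 - 1*276))/(-15 - 3*(1 + (3 - 3)**2)) = (199/154 + (-50 - 276))/(-15 - 3*(1 + 0**2)) = (199/154 - 326)/(-15 - 3*(1 + 0)) = -50005/(154*(-15 - 3*1)) = -50005/(154*(-15 - 3)) = -50005/154/(-18) = -50005/154*(-1/18) = 50005/2772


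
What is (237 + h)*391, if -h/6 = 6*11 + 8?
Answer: -80937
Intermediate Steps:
h = -444 (h = -6*(6*11 + 8) = -6*(66 + 8) = -6*74 = -444)
(237 + h)*391 = (237 - 444)*391 = -207*391 = -80937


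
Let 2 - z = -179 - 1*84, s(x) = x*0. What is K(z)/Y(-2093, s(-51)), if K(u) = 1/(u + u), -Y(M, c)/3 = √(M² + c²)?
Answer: -1/3327870 ≈ -3.0049e-7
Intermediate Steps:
s(x) = 0
Y(M, c) = -3*√(M² + c²)
z = 265 (z = 2 - (-179 - 1*84) = 2 - (-179 - 84) = 2 - 1*(-263) = 2 + 263 = 265)
K(u) = 1/(2*u)
K(z)/Y(-2093, s(-51)) = ((½)/265)/((-3*√((-2093)² + 0²))) = ((½)*(1/265))/((-3*√(4380649 + 0))) = 1/(530*((-3*√4380649))) = 1/(530*((-3*2093))) = (1/530)/(-6279) = (1/530)*(-1/6279) = -1/3327870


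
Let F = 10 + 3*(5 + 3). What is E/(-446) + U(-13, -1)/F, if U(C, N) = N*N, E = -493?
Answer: 4302/3791 ≈ 1.1348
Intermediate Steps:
U(C, N) = N²
F = 34 (F = 10 + 3*8 = 10 + 24 = 34)
E/(-446) + U(-13, -1)/F = -493/(-446) + (-1)²/34 = -493*(-1/446) + 1*(1/34) = 493/446 + 1/34 = 4302/3791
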